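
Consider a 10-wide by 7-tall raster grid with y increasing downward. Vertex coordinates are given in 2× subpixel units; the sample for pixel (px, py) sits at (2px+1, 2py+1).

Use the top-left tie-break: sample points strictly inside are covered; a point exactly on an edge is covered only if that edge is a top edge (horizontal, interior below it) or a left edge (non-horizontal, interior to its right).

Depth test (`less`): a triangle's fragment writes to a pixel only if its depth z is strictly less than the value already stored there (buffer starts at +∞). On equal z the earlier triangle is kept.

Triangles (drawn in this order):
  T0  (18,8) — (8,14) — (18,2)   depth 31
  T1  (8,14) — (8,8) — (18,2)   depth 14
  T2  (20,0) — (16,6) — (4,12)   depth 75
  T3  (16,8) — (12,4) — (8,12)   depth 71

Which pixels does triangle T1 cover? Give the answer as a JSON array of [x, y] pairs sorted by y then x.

T0:
  2·area = 60
  edge (18, 8)→(8, 14): d=(-10,6) right/bottom  bias=-1
  edge (8, 14)→(18, 2): d=(10,-12) top-left  bias=+0
  edge (18, 2)→(18, 8): d=(0,6) right/bottom  bias=-1
    (8,2)@(17, 5): e=[36,18,6] → #
    (9,2)@(19, 5): e=[24,42,-6] → ·
    (7,3)@(15, 7): e=[28,14,18] → #
    (9,3)@(19, 7): e=[4,62,-6] → ·
    (6,4)@(13, 9): e=[20,10,30] → #
    (8,4)@(17, 9): e=[-4,58,6] → ·
    (5,5)@(11, 11): e=[12,6,42] → #
    (6,5)@(13, 11): e=[0,30,30] → ·  [on edge]
    (7,5)@(15, 11): e=[-12,54,18] → ·
    (4,6)@(9, 13): e=[4,2,54] → #
    (5,6)@(11, 13): e=[-8,26,42] → ·
  covered (7 px):
    · · · · · · · · · ·
    · · · · · · · · · ·
    · · · · · · · · # ·
    · · · · · · · # # ·
    · · · · · · # # · ·
    · · · · · # · · · ·
    · · · · # · · · · ·
T1:
  2·area = 60
  edge (8, 14)→(8, 8): d=(0,-6) top-left  bias=+0
  edge (8, 8)→(18, 2): d=(10,-6) top-left  bias=+0
  edge (18, 2)→(8, 14): d=(-10,12) right/bottom  bias=-1
    (8,1)@(17, 3): e=[54,4,2] → #
    (9,1)@(19, 3): e=[66,16,-22] → ·
    (6,2)@(13, 5): e=[30,0,30] → #  [on edge]
    (7,2)@(15, 5): e=[42,12,6] → #
    (8,2)@(17, 5): e=[54,24,-18] → ·
    (5,3)@(11, 7): e=[18,8,34] → #
    (7,3)@(15, 7): e=[42,32,-14] → ·
    (4,4)@(9, 9): e=[6,16,38] → #
    (6,4)@(13, 9): e=[30,40,-10] → ·
    (1,5)@(3, 11): e=[-30,0,90] → ·  [on edge]
    (4,5)@(9, 11): e=[6,36,18] → #
    (5,5)@(11, 11): e=[18,48,-6] → ·
  covered (8 px):
    · · · · · · · · · ·
    · · · · · · · · # ·
    · · · · · · # # · ·
    · · · · · # # · · ·
    · · · · # # · · · ·
    · · · · # · · · · ·
    · · · · · · · · · ·
T2:
  2·area = 48
  edge (20, 0)→(16, 6): d=(-4,6) right/bottom  bias=-1
  edge (16, 6)→(4, 12): d=(-12,6) right/bottom  bias=-1
  edge (4, 12)→(20, 0): d=(16,-12) top-left  bias=+0
    (9,0)@(19, 1): e=[2,42,4] → #
    (8,1)@(17, 3): e=[6,30,12] → #
    (9,1)@(19, 3): e=[-6,18,36] → ·
    (7,2)@(15, 5): e=[10,18,20] → #
    (8,2)@(17, 5): e=[-2,6,44] → ·
    (5,3)@(11, 7): e=[26,18,4] → #
    (6,3)@(13, 7): e=[14,6,28] → #
    (7,3)@(15, 7): e=[2,-6,52] → ·
    (4,4)@(9, 9): e=[30,6,12] → #
    (5,4)@(11, 9): e=[18,-6,36] → ·
    (6,4)@(13, 9): e=[6,-18,60] → ·
    (4,5)@(9, 11): e=[22,-18,44] → ·
  covered (6 px):
    · · · · · · · · · #
    · · · · · · · · # ·
    · · · · · · · # · ·
    · · · · · # # · · ·
    · · · · # · · · · ·
    · · · · · · · · · ·
    · · · · · · · · · ·
T3:
  2·area = 48  (B↔C swapped to make it positive)
  edge (16, 8)→(8, 12): d=(-8,4) right/bottom  bias=-1
  edge (8, 12)→(12, 4): d=(4,-8) top-left  bias=+0
  edge (12, 4)→(16, 8): d=(4,4) right/bottom  bias=-1
    (4,0)@(9, 1): e=[84,-36,0] → ·  [on edge]
    (5,1)@(11, 3): e=[60,-12,0] → ·  [on edge]
    (6,2)@(13, 5): e=[36,12,0] → ·  [on edge]
    (5,3)@(11, 7): e=[28,4,16] → #
    (6,3)@(13, 7): e=[20,20,8] → #
    (7,3)@(15, 7): e=[12,36,0] → ·  [on edge]
    (5,4)@(11, 9): e=[12,12,24] → #
    (7,4)@(15, 9): e=[-4,44,8] → ·
    (8,4)@(17, 9): e=[-12,60,0] → ·  [on edge]
    (4,5)@(9, 11): e=[4,4,40] → #
    (5,5)@(11, 11): e=[-4,20,32] → ·
    (6,5)@(13, 11): e=[-12,36,24] → ·
    (9,5)@(19, 11): e=[-36,84,0] → ·  [on edge]
  covered (5 px):
    · · · · · · · · · ·
    · · · · · · · · · ·
    · · · · · · · · · ·
    · · · · · # # · · ·
    · · · · · # # · · ·
    · · · · # · · · · ·
    · · · · · · · · · ·

Final: [[8,1],[6,2],[7,2],[5,3],[6,3],[4,4],[5,4],[4,5]]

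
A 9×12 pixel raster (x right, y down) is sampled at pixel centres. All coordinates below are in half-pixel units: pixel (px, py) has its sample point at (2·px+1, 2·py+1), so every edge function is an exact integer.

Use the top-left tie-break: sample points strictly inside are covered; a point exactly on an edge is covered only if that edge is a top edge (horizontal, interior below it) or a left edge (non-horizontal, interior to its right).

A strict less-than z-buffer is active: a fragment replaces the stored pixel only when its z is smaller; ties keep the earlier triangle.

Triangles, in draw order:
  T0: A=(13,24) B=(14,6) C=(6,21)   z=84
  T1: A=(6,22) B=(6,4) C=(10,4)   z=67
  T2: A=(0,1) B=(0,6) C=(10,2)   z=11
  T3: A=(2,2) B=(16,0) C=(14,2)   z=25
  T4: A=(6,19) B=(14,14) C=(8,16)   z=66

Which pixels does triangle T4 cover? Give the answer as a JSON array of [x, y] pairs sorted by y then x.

T0:
  2·area = 129  (B↔C swapped to make it positive)
  edge (13, 24)→(6, 21): d=(-7,-3) top-left  bias=+0
  edge (6, 21)→(14, 6): d=(8,-15) top-left  bias=+0
  edge (14, 6)→(13, 24): d=(-1,18) right/bottom  bias=-1
    (6,4)@(13, 9): e=[105,9,15] → X
    (7,4)@(15, 9): e=[111,39,-21] → .
    (6,5)@(13, 11): e=[91,25,13] → X
    (7,5)@(15, 11): e=[97,55,-23] → .
    (5,6)@(11, 13): e=[71,11,47] → X
    (7,6)@(15, 13): e=[83,71,-25] → .
    (5,7)@(11, 15): e=[57,27,45] → X
    (7,7)@(15, 15): e=[69,87,-27] → .
    (4,8)@(9, 17): e=[37,13,79] → X
    (7,8)@(15, 17): e=[55,103,-29] → .
    (4,9)@(9, 19): e=[23,29,77] → X
    (7,9)@(15, 19): e=[41,119,-31] → .
  covered (18 px):
    . . . . . . . . .
    . . . . . . . . .
    . . . . . . . . .
    . . . . . . . . .
    . . . . . . X . .
    . . . . . . X . .
    . . . . . X X . .
    . . . . . X X . .
    . . . . X X X . .
    . . . . X X X . .
    . . . X X X X . .
    . . . . . X X . .
T1:
  2·area = 72
  edge (6, 22)→(6, 4): d=(0,-18) top-left  bias=+0
  edge (6, 4)→(10, 4): d=(4,0) top-left  bias=+0
  edge (10, 4)→(6, 22): d=(-4,18) right/bottom  bias=-1
    (3,2)@(7, 5): e=[18,4,50] → X
    (4,2)@(9, 5): e=[54,4,14] → X
    (5,2)@(11, 5): e=[90,4,-22] → .
    (3,3)@(7, 7): e=[18,12,42] → X
    (5,3)@(11, 7): e=[90,12,-30] → .
    (3,4)@(7, 9): e=[18,20,34] → X
    (4,4)@(9, 9): e=[54,20,-2] → .
    (3,5)@(7, 11): e=[18,28,26] → X
    (4,5)@(9, 11): e=[54,28,-10] → .
    (3,6)@(7, 13): e=[18,36,18] → X
    (4,6)@(9, 13): e=[54,36,-18] → .
    (3,7)@(7, 15): e=[18,44,10] → X
  covered (9 px):
    . . . . . . . . .
    . . . . . . . . .
    . . . X X . . . .
    . . . X X . . . .
    . . . X . . . . .
    . . . X . . . . .
    . . . X . . . . .
    . . . X . . . . .
    . . . X . . . . .
    . . . . . . . . .
    . . . . . . . . .
    . . . . . . . . .
T2:
  2·area = 50  (B↔C swapped to make it positive)
  edge (0, 1)→(10, 2): d=(10,1) right/bottom  bias=-1
  edge (10, 2)→(0, 6): d=(-10,4) right/bottom  bias=-1
  edge (0, 6)→(0, 1): d=(0,-5) top-left  bias=+0
    (0,1)@(1, 3): e=[19,26,5] → X
    (1,1)@(3, 3): e=[17,18,15] → X
    (2,1)@(5, 3): e=[15,10,25] → X
    (3,1)@(7, 3): e=[13,2,35] → X
    (4,1)@(9, 3): e=[11,-6,45] → .
    (0,2)@(1, 5): e=[39,6,5] → X
    (1,2)@(3, 5): e=[37,-2,15] → .
    (2,2)@(5, 5): e=[35,-10,25] → .
    (3,2)@(7, 5): e=[33,-18,35] → .
    (0,3)@(1, 7): e=[59,-14,5] → .
  covered (5 px):
    . . . . . . . . .
    X X X X . . . . .
    X . . . . . . . .
    . . . . . . . . .
    . . . . . . . . .
    . . . . . . . . .
    . . . . . . . . .
    . . . . . . . . .
    . . . . . . . . .
    . . . . . . . . .
    . . . . . . . . .
    . . . . . . . . .
T3:
  2·area = 24
  edge (2, 2)→(16, 0): d=(14,-2) top-left  bias=+0
  edge (16, 0)→(14, 2): d=(-2,2) right/bottom  bias=-1
  edge (14, 2)→(2, 2): d=(-12,0) right/bottom  bias=-1
    (4,0)@(9, 1): e=[0,12,12] → X  [on edge]
    (5,0)@(11, 1): e=[4,8,12] → X
    (6,0)@(13, 1): e=[8,4,12] → X
    (7,0)@(15, 1): e=[12,0,12] → .  [on edge]
    (4,1)@(9, 3): e=[28,8,-12] → .
    (5,1)@(11, 3): e=[32,4,-12] → .
    (6,1)@(13, 3): e=[36,0,-12] → .  [on edge]
    (5,2)@(11, 5): e=[60,0,-36] → .  [on edge]
    (4,3)@(9, 7): e=[84,0,-60] → .  [on edge]
    (3,4)@(7, 9): e=[108,0,-84] → .  [on edge]
    (2,5)@(5, 11): e=[132,0,-108] → .  [on edge]
    (1,6)@(3, 13): e=[156,0,-132] → .  [on edge]
    (0,7)@(1, 15): e=[180,0,-156] → .  [on edge]
  covered (3 px):
    . . . . X X X . .
    . . . . . . . . .
    . . . . . . . . .
    . . . . . . . . .
    . . . . . . . . .
    . . . . . . . . .
    . . . . . . . . .
    . . . . . . . . .
    . . . . . . . . .
    . . . . . . . . .
    . . . . . . . . .
    . . . . . . . . .
T4:
  2·area = 14  (B↔C swapped to make it positive)
  edge (6, 19)→(8, 16): d=(2,-3) top-left  bias=+0
  edge (8, 16)→(14, 14): d=(6,-2) top-left  bias=+0
  edge (14, 14)→(6, 19): d=(-8,5) right/bottom  bias=-1
    (8,6)@(17, 13): e=[21,0,-7] → .  [on edge]
    (5,7)@(11, 15): e=[7,0,7] → X  [on edge]
    (6,7)@(13, 15): e=[13,4,-3] → .
    (2,8)@(5, 17): e=[-7,0,21] → .  [on edge]
    (4,8)@(9, 17): e=[5,8,1] → X
    (5,8)@(11, 17): e=[11,12,-9] → .
    (4,9)@(9, 19): e=[9,20,-15] → .
  covered (2 px):
    . . . . . . . . .
    . . . . . . . . .
    . . . . . . . . .
    . . . . . . . . .
    . . . . . . . . .
    . . . . . . . . .
    . . . . . . . . .
    . . . . . X . . .
    . . . . X . . . .
    . . . . . . . . .
    . . . . . . . . .
    . . . . . . . . .

Final: [[5,7],[4,8]]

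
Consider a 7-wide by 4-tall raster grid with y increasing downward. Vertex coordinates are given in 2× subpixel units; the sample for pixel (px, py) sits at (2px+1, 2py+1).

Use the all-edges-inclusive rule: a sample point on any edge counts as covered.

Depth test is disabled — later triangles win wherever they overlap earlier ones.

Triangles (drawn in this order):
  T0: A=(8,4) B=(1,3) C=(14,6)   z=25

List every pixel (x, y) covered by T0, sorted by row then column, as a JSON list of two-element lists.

T0:
  2·area = 8  (B↔C swapped to make it positive)
  edge (8, 4)→(14, 6): d=(6,2) inclusive
  edge (14, 6)→(1, 3): d=(-13,-3) inclusive
  edge (1, 3)→(8, 4): d=(7,1) inclusive
    (0,1)@(1, 3): e=[8,0,0] → █  [on edge]
    (1,1)@(3, 3): e=[4,6,-2] → ·
    (2,1)@(5, 3): e=[0,12,-4] → ·  [on edge]
    (0,2)@(1, 5): e=[20,-26,14] → ·
    (5,2)@(11, 5): e=[0,4,4] → █  [on edge]
    (6,2)@(13, 5): e=[-4,10,2] → ·
    (5,3)@(11, 7): e=[12,-22,18] → ·
  covered (2 px):
    · · · · · · ·
    █ · · · · · ·
    · · · · · █ ·
    · · · · · · ·

Answer: [[0,1],[5,2]]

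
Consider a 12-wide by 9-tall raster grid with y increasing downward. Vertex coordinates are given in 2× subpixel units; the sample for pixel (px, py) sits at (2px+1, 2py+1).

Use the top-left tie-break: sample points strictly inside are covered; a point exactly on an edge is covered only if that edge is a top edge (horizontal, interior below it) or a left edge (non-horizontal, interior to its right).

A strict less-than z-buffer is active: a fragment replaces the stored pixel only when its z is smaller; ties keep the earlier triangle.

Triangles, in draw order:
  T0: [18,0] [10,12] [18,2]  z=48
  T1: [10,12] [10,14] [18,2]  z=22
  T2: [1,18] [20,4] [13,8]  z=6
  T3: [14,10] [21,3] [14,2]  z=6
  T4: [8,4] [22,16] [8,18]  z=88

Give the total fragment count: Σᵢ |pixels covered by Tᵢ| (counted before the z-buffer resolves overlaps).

T0:
  2·area = 16  (B↔C swapped to make it positive)
  edge (18, 0)→(18, 2): d=(0,2) right/bottom  bias=-1
  edge (18, 2)→(10, 12): d=(-8,10) right/bottom  bias=-1
  edge (10, 12)→(18, 0): d=(8,-12) top-left  bias=+0
    (8,1)@(17, 3): e=[2,2,12] → X
    (9,1)@(19, 3): e=[-2,-18,36] → .
    (7,2)@(15, 5): e=[6,6,4] → X
    (8,2)@(17, 5): e=[2,-14,28] → .
    (7,3)@(15, 7): e=[6,-10,20] → .
  covered (2 px):
    . . . . . . . . . . . .
    . . . . . . . . X . . .
    . . . . . . . X . . . .
    . . . . . . . . . . . .
    . . . . . . . . . . . .
    . . . . . . . . . . . .
    . . . . . . . . . . . .
    . . . . . . . . . . . .
    . . . . . . . . . . . .
T1:
  2·area = 16  (B↔C swapped to make it positive)
  edge (10, 12)→(18, 2): d=(8,-10) top-left  bias=+0
  edge (18, 2)→(10, 14): d=(-8,12) right/bottom  bias=-1
  edge (10, 14)→(10, 12): d=(0,-2) top-left  bias=+0
    (6,4)@(13, 9): e=[6,4,6] → X
    (7,4)@(15, 9): e=[26,-20,10] → .
    (5,5)@(11, 11): e=[2,12,2] → X
    (6,5)@(13, 11): e=[22,-12,6] → .
    (5,6)@(11, 13): e=[18,-4,2] → .
  covered (2 px):
    . . . . . . . . . . . .
    . . . . . . . . . . . .
    . . . . . . . . . . . .
    . . . . . . . . . . . .
    . . . . . . X . . . . .
    . . . . . X . . . . . .
    . . . . . . . . . . . .
    . . . . . . . . . . . .
    . . . . . . . . . . . .
T2:
  2·area = 22  (B↔C swapped to make it positive)
  edge (1, 18)→(13, 8): d=(12,-10) top-left  bias=+0
  edge (13, 8)→(20, 4): d=(7,-4) top-left  bias=+0
  edge (20, 4)→(1, 18): d=(-19,14) right/bottom  bias=-1
    (9,1)@(19, 3): e=[0,-11,33] → .  [on edge]
    (7,3)@(15, 7): e=[8,1,13] → X
    (8,3)@(17, 7): e=[28,9,-15] → .
    (6,4)@(13, 9): e=[12,7,3] → X
    (7,4)@(15, 9): e=[32,15,-25] → .
    (6,5)@(13, 11): e=[36,21,-35] → .
    (3,6)@(7, 13): e=[0,11,11] → X  [on edge]
    (4,6)@(9, 13): e=[20,19,-17] → .
    (2,7)@(5, 15): e=[4,17,1] → X
    (3,7)@(7, 15): e=[24,25,-27] → .
    (2,8)@(5, 17): e=[28,31,-37] → .
  covered (4 px):
    . . . . . . . . . . . .
    . . . . . . . . . . . .
    . . . . . . . . . . . .
    . . . . . . . X . . . .
    . . . . . . X . . . . .
    . . . . . . . . . . . .
    . . . X . . . . . . . .
    . . X . . . . . . . . .
    . . . . . . . . . . . .
T3:
  2·area = 56  (B↔C swapped to make it positive)
  edge (14, 10)→(14, 2): d=(0,-8) top-left  bias=+0
  edge (14, 2)→(21, 3): d=(7,1) right/bottom  bias=-1
  edge (21, 3)→(14, 10): d=(-7,7) right/bottom  bias=-1
    (3,0)@(7, 1): e=[-56,0,112] → .  [on edge]
    (11,0)@(23, 1): e=[72,-16,0] → .  [on edge]
    (7,1)@(15, 3): e=[8,6,42] → X
    (8,1)@(17, 3): e=[24,4,28] → X
    (9,1)@(19, 3): e=[40,2,14] → X
    (10,1)@(21, 3): e=[56,0,0] → .  [on edge]
    (7,2)@(15, 5): e=[8,20,28] → X
    (9,2)@(19, 5): e=[40,16,0] → .  [on edge]
    (7,3)@(15, 7): e=[8,34,14] → X
    (8,3)@(17, 7): e=[24,32,0] → .  [on edge]
    (7,4)@(15, 9): e=[8,48,0] → .  [on edge]
    (6,5)@(13, 11): e=[-8,64,0] → .  [on edge]
    (5,6)@(11, 13): e=[-24,80,0] → .  [on edge]
    (4,7)@(9, 15): e=[-40,96,0] → .  [on edge]
    (3,8)@(7, 17): e=[-56,112,0] → .  [on edge]
  covered (6 px):
    . . . . . . . . . . . .
    . . . . . . . X X X . .
    . . . . . . . X X . . .
    . . . . . . . X . . . .
    . . . . . . . . . . . .
    . . . . . . . . . . . .
    . . . . . . . . . . . .
    . . . . . . . . . . . .
    . . . . . . . . . . . .
T4:
  2·area = 196
  edge (8, 4)→(22, 16): d=(14,12) right/bottom  bias=-1
  edge (22, 16)→(8, 18): d=(-14,2) right/bottom  bias=-1
  edge (8, 18)→(8, 4): d=(0,-14) top-left  bias=+0
    (4,2)@(9, 5): e=[2,180,14] → X
    (5,2)@(11, 5): e=[-22,176,42] → .
    (4,3)@(9, 7): e=[30,152,14] → X
    (5,3)@(11, 7): e=[6,148,42] → X
    (6,3)@(13, 7): e=[-18,144,70] → .
    (4,4)@(9, 9): e=[58,124,14] → X
    (6,4)@(13, 9): e=[10,116,70] → X
    (7,4)@(15, 9): e=[-14,112,98] → .
    (4,5)@(9, 11): e=[86,96,14] → X
    (7,5)@(15, 11): e=[14,84,98] → X
    (8,5)@(17, 11): e=[-10,80,126] → .
    (4,6)@(9, 13): e=[114,68,14] → X
    (7,8)@(15, 17): e=[98,0,98] → .  [on edge]
  covered (24 px):
    . . . . . . . . . . . .
    . . . . . . . . . . . .
    . . . . X . . . . . . .
    . . . . X X . . . . . .
    . . . . X X X . . . . .
    . . . . X X X X . . . .
    . . . . X X X X X . . .
    . . . . X X X X X X . .
    . . . . X X X . . . . .

Final: 38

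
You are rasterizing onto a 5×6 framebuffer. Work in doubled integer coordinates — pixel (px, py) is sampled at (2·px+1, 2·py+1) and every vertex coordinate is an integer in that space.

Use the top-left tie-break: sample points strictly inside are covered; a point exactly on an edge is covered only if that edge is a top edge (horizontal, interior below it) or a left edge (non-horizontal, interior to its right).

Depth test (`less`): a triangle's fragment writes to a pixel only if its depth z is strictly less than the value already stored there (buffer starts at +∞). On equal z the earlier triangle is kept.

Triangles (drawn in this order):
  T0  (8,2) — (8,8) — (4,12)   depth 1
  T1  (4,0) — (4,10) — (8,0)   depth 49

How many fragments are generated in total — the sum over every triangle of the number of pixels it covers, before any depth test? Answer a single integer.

T0:
  2·area = 24
  edge (8, 2)→(8, 8): d=(0,6) right/bottom  bias=-1
  edge (8, 8)→(4, 12): d=(-4,4) right/bottom  bias=-1
  edge (4, 12)→(8, 2): d=(4,-10) top-left  bias=+0
    (3,2)@(7, 5): e=[6,16,2] → █
    (4,2)@(9, 5): e=[-6,8,22] → ·
    (3,3)@(7, 7): e=[6,8,10] → █
    (4,3)@(9, 7): e=[-6,0,30] → ·  [on edge]
    (3,4)@(7, 9): e=[6,0,18] → ·  [on edge]
    (2,5)@(5, 11): e=[18,0,6] → ·  [on edge]
  covered (2 px):
    · · · · ·
    · · · · ·
    · · · █ ·
    · · · █ ·
    · · · · ·
    · · · · ·
T1:
  2·area = 40  (B↔C swapped to make it positive)
  edge (4, 0)→(8, 0): d=(4,0) top-left  bias=+0
  edge (8, 0)→(4, 10): d=(-4,10) right/bottom  bias=-1
  edge (4, 10)→(4, 0): d=(0,-10) top-left  bias=+0
    (2,0)@(5, 1): e=[4,26,10] → █
    (3,0)@(7, 1): e=[4,6,30] → █
    (4,0)@(9, 1): e=[4,-14,50] → ·
    (2,1)@(5, 3): e=[12,18,10] → █
    (3,1)@(7, 3): e=[12,-2,30] → ·
    (2,2)@(5, 5): e=[20,10,10] → █
    (3,2)@(7, 5): e=[20,-10,30] → ·
    (2,3)@(5, 7): e=[28,2,10] → █
    (3,3)@(7, 7): e=[28,-18,30] → ·
    (2,4)@(5, 9): e=[36,-6,10] → ·
  covered (5 px):
    · · █ █ ·
    · · █ · ·
    · · █ · ·
    · · █ · ·
    · · · · ·
    · · · · ·

Final: 7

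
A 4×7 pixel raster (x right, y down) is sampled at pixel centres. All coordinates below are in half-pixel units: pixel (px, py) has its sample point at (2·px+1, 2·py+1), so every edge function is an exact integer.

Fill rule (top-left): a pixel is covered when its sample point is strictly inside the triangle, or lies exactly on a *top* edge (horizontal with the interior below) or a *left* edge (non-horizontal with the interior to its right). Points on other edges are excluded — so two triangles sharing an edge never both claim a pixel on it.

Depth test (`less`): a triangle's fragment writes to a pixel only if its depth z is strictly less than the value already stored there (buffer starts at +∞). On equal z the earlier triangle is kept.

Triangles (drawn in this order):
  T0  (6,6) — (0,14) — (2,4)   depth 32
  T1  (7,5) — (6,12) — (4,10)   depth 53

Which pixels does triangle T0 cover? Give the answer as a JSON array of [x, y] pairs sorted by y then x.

T0:
  2·area = 44
  edge (6, 6)→(0, 14): d=(-6,8) right/bottom  bias=-1
  edge (0, 14)→(2, 4): d=(2,-10) top-left  bias=+0
  edge (2, 4)→(6, 6): d=(4,2) right/bottom  bias=-1
    (1,2)@(3, 5): e=[30,12,2] → X
    (2,2)@(5, 5): e=[14,32,-2] → .
    (1,3)@(3, 7): e=[18,16,10] → X
    (2,3)@(5, 7): e=[2,36,6] → X
    (3,3)@(7, 7): e=[-14,56,2] → .
    (0,4)@(1, 9): e=[22,0,22] → X  [on edge]
    (2,4)@(5, 9): e=[-10,40,14] → .
    (0,5)@(1, 11): e=[10,4,30] → X
    (1,5)@(3, 11): e=[-6,24,26] → .
    (0,6)@(1, 13): e=[-2,8,38] → .
  covered (6 px):
    . . . .
    . . . .
    . X . .
    . X X .
    X X . .
    X . . .
    . . . .
T1:
  2·area = 16
  edge (7, 5)→(6, 12): d=(-1,7) right/bottom  bias=-1
  edge (6, 12)→(4, 10): d=(-2,-2) top-left  bias=+0
  edge (4, 10)→(7, 5): d=(3,-5) top-left  bias=+0
    (3,2)@(7, 5): e=[0,16,0] → .  [on edge]
    (0,3)@(1, 7): e=[40,0,-24] → .  [on edge]
    (1,4)@(3, 9): e=[24,0,-8] → .  [on edge]
    (2,4)@(5, 9): e=[10,4,2] → X
    (3,4)@(7, 9): e=[-4,8,12] → .
    (2,5)@(5, 11): e=[8,0,8] → X  [on edge]
    (3,5)@(7, 11): e=[-6,4,18] → .
    (2,6)@(5, 13): e=[6,-4,14] → .
    (3,6)@(7, 13): e=[-8,0,24] → .  [on edge]
  covered (2 px):
    . . . .
    . . . .
    . . . .
    . . . .
    . . X .
    . . X .
    . . . .

Result: [[1,2],[1,3],[2,3],[0,4],[1,4],[0,5]]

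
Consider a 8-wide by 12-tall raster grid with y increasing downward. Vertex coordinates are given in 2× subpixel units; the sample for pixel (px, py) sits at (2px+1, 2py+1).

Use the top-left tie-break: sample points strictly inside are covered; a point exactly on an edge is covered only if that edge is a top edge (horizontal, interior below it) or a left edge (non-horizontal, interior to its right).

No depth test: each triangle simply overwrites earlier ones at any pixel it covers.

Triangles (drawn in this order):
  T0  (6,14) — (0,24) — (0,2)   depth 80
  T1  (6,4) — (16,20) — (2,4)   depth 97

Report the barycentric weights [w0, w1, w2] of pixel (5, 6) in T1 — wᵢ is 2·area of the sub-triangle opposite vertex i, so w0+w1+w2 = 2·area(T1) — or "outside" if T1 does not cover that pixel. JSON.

T0:
  2·area = 132
  edge (6, 14)→(0, 24): d=(-6,10) right/bottom  bias=-1
  edge (0, 24)→(0, 2): d=(0,-22) top-left  bias=+0
  edge (0, 2)→(6, 14): d=(6,12) right/bottom  bias=-1
    (0,2)@(1, 5): e=[104,22,6] → #
    (1,2)@(3, 5): e=[84,66,-18] → ·
    (0,3)@(1, 7): e=[92,22,18] → #
    (1,3)@(3, 7): e=[72,66,-6] → ·
    (0,4)@(1, 9): e=[80,22,30] → #
    (1,4)@(3, 9): e=[60,66,6] → #
    (2,4)@(5, 9): e=[40,110,-18] → ·
    (4,4)@(9, 9): e=[0,198,-66] → ·  [on edge]
    (0,5)@(1, 11): e=[68,22,42] → #
    (2,5)@(5, 11): e=[28,110,-6] → ·
    (0,6)@(1, 13): e=[56,22,54] → #
    (2,6)@(5, 13): e=[16,110,6] → #
    (1,9)@(3, 19): e=[0,66,66] → ·  [on edge]
  covered (16 px):
    · · · · · · · ·
    · · · · · · · ·
    # · · · · · · ·
    # · · · · · · ·
    # # · · · · · ·
    # # · · · · · ·
    # # # · · · · ·
    # # # · · · · ·
    # # · · · · · ·
    # · · · · · · ·
    # · · · · · · ·
    · · · · · · · ·
T1:
  2·area = 64
  edge (6, 4)→(16, 20): d=(10,16) right/bottom  bias=-1
  edge (16, 20)→(2, 4): d=(-14,-16) top-left  bias=+0
  edge (2, 4)→(6, 4): d=(4,0) top-left  bias=+0
    (1,2)@(3, 5): e=[58,2,4] → #
    (2,2)@(5, 5): e=[26,34,4] → #
    (3,2)@(7, 5): e=[-6,66,4] → ·
    (1,3)@(3, 7): e=[78,-26,12] → ·
    (2,3)@(5, 7): e=[46,6,12] → #
    (3,3)@(7, 7): e=[14,38,12] → #
    (4,3)@(9, 7): e=[-18,70,12] → ·
    (2,4)@(5, 9): e=[66,-22,20] → ·
    (3,4)@(7, 9): e=[34,10,20] → #
    (4,4)@(9, 9): e=[2,42,20] → #
    (5,4)@(11, 9): e=[-30,74,20] → ·
    (3,5)@(7, 11): e=[54,-18,28] → ·
  covered (8 px):
    · · · · · · · ·
    · · · · · · · ·
    · # # · · · · ·
    · · # # · · · ·
    · · · # # · · ·
    · · · · # · · ·
    · · · · · # · ·
    · · · · · · · ·
    · · · · · · · ·
    · · · · · · · ·
    · · · · · · · ·
    · · · · · · · ·

Answer: [18,36,10]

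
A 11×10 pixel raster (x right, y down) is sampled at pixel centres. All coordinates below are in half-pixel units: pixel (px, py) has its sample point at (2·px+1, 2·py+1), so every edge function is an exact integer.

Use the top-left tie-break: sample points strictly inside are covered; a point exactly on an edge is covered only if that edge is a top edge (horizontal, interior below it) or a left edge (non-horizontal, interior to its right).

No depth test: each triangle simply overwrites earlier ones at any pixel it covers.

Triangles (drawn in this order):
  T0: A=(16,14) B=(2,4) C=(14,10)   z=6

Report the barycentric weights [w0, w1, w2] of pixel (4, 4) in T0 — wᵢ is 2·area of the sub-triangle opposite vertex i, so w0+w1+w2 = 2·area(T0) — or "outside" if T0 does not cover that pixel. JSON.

T0:
  2·area = 36
  edge (16, 14)→(2, 4): d=(-14,-10) top-left  bias=+0
  edge (2, 4)→(14, 10): d=(12,6) right/bottom  bias=-1
  edge (14, 10)→(16, 14): d=(2,4) right/bottom  bias=-1
    (3,3)@(7, 7): e=[8,6,22] → X
    (4,3)@(9, 7): e=[28,-6,14] → .
    (3,4)@(7, 9): e=[-20,30,26] → .
    (4,4)@(9, 9): e=[0,18,18] → X  [on edge]
    (5,4)@(11, 9): e=[20,6,10] → X
    (6,4)@(13, 9): e=[40,-6,2] → .
    (4,5)@(9, 11): e=[-28,42,22] → .
    (5,5)@(11, 11): e=[-8,30,14] → .
    (6,5)@(13, 11): e=[12,18,6] → X
    (7,5)@(15, 11): e=[32,6,-2] → .
    (6,6)@(13, 13): e=[-16,42,10] → .
    (7,6)@(15, 13): e=[4,30,2] → X
  covered (5 px):
    . . . . . . . . . . .
    . . . . . . . . . . .
    . . . . . . . . . . .
    . . . X . . . . . . .
    . . . . X X . . . . .
    . . . . . . X . . . .
    . . . . . . . X . . .
    . . . . . . . . . . .
    . . . . . . . . . . .
    . . . . . . . . . . .

Answer: [18,18,0]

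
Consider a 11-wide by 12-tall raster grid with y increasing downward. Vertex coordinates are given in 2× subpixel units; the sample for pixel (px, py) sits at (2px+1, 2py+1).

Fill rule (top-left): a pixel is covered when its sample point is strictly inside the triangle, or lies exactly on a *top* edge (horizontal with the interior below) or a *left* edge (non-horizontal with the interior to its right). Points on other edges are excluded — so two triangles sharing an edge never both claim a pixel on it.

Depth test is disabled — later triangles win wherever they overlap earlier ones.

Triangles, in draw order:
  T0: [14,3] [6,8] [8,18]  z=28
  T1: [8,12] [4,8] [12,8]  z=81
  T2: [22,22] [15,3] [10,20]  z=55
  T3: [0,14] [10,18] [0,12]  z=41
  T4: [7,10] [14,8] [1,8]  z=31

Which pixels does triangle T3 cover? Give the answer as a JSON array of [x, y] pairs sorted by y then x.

T0:
  2·area = 90  (B↔C swapped to make it positive)
  edge (14, 3)→(8, 18): d=(-6,15) right/bottom  bias=-1
  edge (8, 18)→(6, 8): d=(-2,-10) top-left  bias=+0
  edge (6, 8)→(14, 3): d=(8,-5) top-left  bias=+0
    (2,1)@(5, 3): e=[135,0,-45] → ·  [on edge]
    (5,2)@(11, 5): e=[33,56,1] → █
    (6,2)@(13, 5): e=[3,76,11] → █
    (7,2)@(15, 5): e=[-27,96,21] → ·
    (4,3)@(9, 7): e=[51,32,7] → █
    (6,3)@(13, 7): e=[-9,72,27] → ·
    (3,4)@(7, 9): e=[69,8,13] → █
    (6,4)@(13, 9): e=[-21,68,43] → ·
    (3,5)@(7, 11): e=[57,4,29] → █
    (5,5)@(11, 11): e=[-3,44,49] → ·
    (3,6)@(7, 13): e=[45,0,45] → █  [on edge]
    (5,6)@(11, 13): e=[-15,40,65] → ·
    (4,11)@(9, 23): e=[-45,0,135] → ·  [on edge]
  covered (12 px):
    · · · · · · · · · · ·
    · · · · · · · · · · ·
    · · · · · █ █ · · · ·
    · · · · █ █ · · · · ·
    · · · █ █ █ · · · · ·
    · · · █ █ · · · · · ·
    · · · █ █ · · · · · ·
    · · · · █ · · · · · ·
    · · · · · · · · · · ·
    · · · · · · · · · · ·
    · · · · · · · · · · ·
    · · · · · · · · · · ·
T1:
  2·area = 32
  edge (8, 12)→(4, 8): d=(-4,-4) top-left  bias=+0
  edge (4, 8)→(12, 8): d=(8,0) top-left  bias=+0
  edge (12, 8)→(8, 12): d=(-4,4) right/bottom  bias=-1
    (9,0)@(19, 1): e=[88,-56,0] → ·  [on edge]
    (8,1)@(17, 3): e=[72,-40,0] → ·  [on edge]
    (0,2)@(1, 5): e=[0,-24,56] → ·  [on edge]
    (7,2)@(15, 5): e=[56,-24,0] → ·  [on edge]
    (1,3)@(3, 7): e=[0,-8,40] → ·  [on edge]
    (6,3)@(13, 7): e=[40,-8,0] → ·  [on edge]
    (2,4)@(5, 9): e=[0,8,24] → █  [on edge]
    (3,4)@(7, 9): e=[8,8,16] → █
    (4,4)@(9, 9): e=[16,8,8] → █
    (5,4)@(11, 9): e=[24,8,0] → ·  [on edge]
    (2,5)@(5, 11): e=[-8,24,16] → ·
    (3,5)@(7, 11): e=[0,24,8] → █  [on edge]
    (4,5)@(9, 11): e=[8,24,0] → ·  [on edge]
    (3,6)@(7, 13): e=[-8,40,0] → ·  [on edge]
    (4,6)@(9, 13): e=[0,40,-8] → ·  [on edge]
    (2,7)@(5, 15): e=[-24,56,0] → ·  [on edge]
    (5,7)@(11, 15): e=[0,56,-24] → ·  [on edge]
    (1,8)@(3, 17): e=[-40,72,0] → ·  [on edge]
    (6,8)@(13, 17): e=[0,72,-40] → ·  [on edge]
    (0,9)@(1, 19): e=[-56,88,0] → ·  [on edge]
    (7,9)@(15, 19): e=[0,88,-56] → ·  [on edge]
    (8,10)@(17, 21): e=[0,104,-72] → ·  [on edge]
    (9,11)@(19, 23): e=[0,120,-88] → ·  [on edge]
  covered (4 px):
    · · · · · · · · · · ·
    · · · · · · · · · · ·
    · · · · · · · · · · ·
    · · · · · · · · · · ·
    · · █ █ █ · · · · · ·
    · · · █ · · · · · · ·
    · · · · · · · · · · ·
    · · · · · · · · · · ·
    · · · · · · · · · · ·
    · · · · · · · · · · ·
    · · · · · · · · · · ·
    · · · · · · · · · · ·
T2:
  2·area = 214  (B↔C swapped to make it positive)
  edge (22, 22)→(10, 20): d=(-12,-2) top-left  bias=+0
  edge (10, 20)→(15, 3): d=(5,-17) top-left  bias=+0
  edge (15, 3)→(22, 22): d=(7,19) right/bottom  bias=-1
    (7,1)@(15, 3): e=[214,0,0] → ·  [on edge]
    (7,2)@(15, 5): e=[190,10,14] → █
    (8,2)@(17, 5): e=[194,44,-24] → ·
    (7,3)@(15, 7): e=[166,20,28] → █
    (8,3)@(17, 7): e=[170,54,-10] → ·
    (7,4)@(15, 9): e=[142,30,42] → █
    (8,4)@(17, 9): e=[146,64,4] → █
    (9,4)@(19, 9): e=[150,98,-34] → ·
    (6,5)@(13, 11): e=[114,6,94] → █
    (9,5)@(19, 11): e=[126,108,-20] → ·
    (6,6)@(13, 13): e=[90,16,108] → █
    (9,6)@(19, 13): e=[102,118,-6] → ·
  covered (27 px):
    · · · · · · · · · · ·
    · · · · · · · · · · ·
    · · · · · · · █ · · ·
    · · · · · · · █ · · ·
    · · · · · · · █ █ · ·
    · · · · · · █ █ █ · ·
    · · · · · · █ █ █ · ·
    · · · · · · █ █ █ █ ·
    · · · · · █ █ █ █ █ ·
    · · · · · █ █ █ █ █ ·
    · · · · · · · · █ █ █
    · · · · · · · · · · ·
T3:
  2·area = 20  (B↔C swapped to make it positive)
  edge (0, 14)→(0, 12): d=(0,-2) top-left  bias=+0
  edge (0, 12)→(10, 18): d=(10,6) right/bottom  bias=-1
  edge (10, 18)→(0, 14): d=(-10,-4) top-left  bias=+0
    (0,6)@(1, 13): e=[2,4,14] → █
    (1,6)@(3, 13): e=[6,-8,22] → ·
    (0,7)@(1, 15): e=[2,24,-6] → ·
    (1,7)@(3, 15): e=[6,12,2] → █
    (2,7)@(5, 15): e=[10,0,10] → ·  [on edge]
    (1,8)@(3, 17): e=[6,32,-18] → ·
    (7,10)@(15, 21): e=[30,0,-10] → ·  [on edge]
  covered (2 px):
    · · · · · · · · · · ·
    · · · · · · · · · · ·
    · · · · · · · · · · ·
    · · · · · · · · · · ·
    · · · · · · · · · · ·
    · · · · · · · · · · ·
    █ · · · · · · · · · ·
    · █ · · · · · · · · ·
    · · · · · · · · · · ·
    · · · · · · · · · · ·
    · · · · · · · · · · ·
    · · · · · · · · · · ·
T4:
  2·area = 26  (B↔C swapped to make it positive)
  edge (7, 10)→(1, 8): d=(-6,-2) top-left  bias=+0
  edge (1, 8)→(14, 8): d=(13,0) top-left  bias=+0
  edge (14, 8)→(7, 10): d=(-7,2) right/bottom  bias=-1
    (2,4)@(5, 9): e=[2,13,11] → █
    (3,4)@(7, 9): e=[6,13,7] → █
    (4,4)@(9, 9): e=[10,13,3] → █
    (5,4)@(11, 9): e=[14,13,-1] → ·
    (2,5)@(5, 11): e=[-10,39,-3] → ·
    (3,5)@(7, 11): e=[-6,39,-7] → ·
    (4,5)@(9, 11): e=[-2,39,-11] → ·
  covered (3 px):
    · · · · · · · · · · ·
    · · · · · · · · · · ·
    · · · · · · · · · · ·
    · · · · · · · · · · ·
    · · █ █ █ · · · · · ·
    · · · · · · · · · · ·
    · · · · · · · · · · ·
    · · · · · · · · · · ·
    · · · · · · · · · · ·
    · · · · · · · · · · ·
    · · · · · · · · · · ·
    · · · · · · · · · · ·

Final: [[0,6],[1,7]]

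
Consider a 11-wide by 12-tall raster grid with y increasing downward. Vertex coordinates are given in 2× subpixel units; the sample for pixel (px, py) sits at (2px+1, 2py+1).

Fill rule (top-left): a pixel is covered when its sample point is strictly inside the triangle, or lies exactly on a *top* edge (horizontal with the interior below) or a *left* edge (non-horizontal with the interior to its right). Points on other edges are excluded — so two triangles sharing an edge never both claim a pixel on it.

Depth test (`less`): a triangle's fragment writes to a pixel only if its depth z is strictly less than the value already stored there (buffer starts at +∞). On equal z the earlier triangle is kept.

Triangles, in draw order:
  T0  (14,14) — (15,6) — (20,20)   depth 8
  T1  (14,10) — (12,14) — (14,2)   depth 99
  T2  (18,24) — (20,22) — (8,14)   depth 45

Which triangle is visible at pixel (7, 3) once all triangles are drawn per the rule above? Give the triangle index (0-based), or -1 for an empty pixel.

T0:
  2·area = 54
  edge (14, 14)→(15, 6): d=(1,-8) top-left  bias=+0
  edge (15, 6)→(20, 20): d=(5,14) right/bottom  bias=-1
  edge (20, 20)→(14, 14): d=(-6,-6) top-left  bias=+0
    (0,0)@(1, 1): e=[-117,171,0] → ·  [on edge]
    (1,1)@(3, 3): e=[-99,153,0] → ·  [on edge]
    (2,2)@(5, 5): e=[-81,135,0] → ·  [on edge]
    (3,3)@(7, 7): e=[-63,117,0] → ·  [on edge]
    (7,3)@(15, 7): e=[1,5,48] → #
    (8,3)@(17, 7): e=[17,-23,60] → ·
    (4,4)@(9, 9): e=[-45,99,0] → ·  [on edge]
    (7,4)@(15, 9): e=[3,15,36] → #
    (8,4)@(17, 9): e=[19,-13,48] → ·
    (5,5)@(11, 11): e=[-27,81,0] → ·  [on edge]
    (7,5)@(15, 11): e=[5,25,24] → #
    (8,5)@(17, 11): e=[21,-3,36] → ·
    (6,6)@(13, 13): e=[-9,63,0] → ·  [on edge]
    (7,7)@(15, 15): e=[9,45,0] → #  [on edge]
    (8,8)@(17, 17): e=[27,27,0] → #  [on edge]
    (9,9)@(19, 19): e=[45,9,0] → #  [on edge]
    (10,10)@(21, 21): e=[63,-9,0] → ·  [on edge]
  covered (9 px):
    · · · · · · · · · · ·
    · · · · · · · · · · ·
    · · · · · · · · · · ·
    · · · · · · · # · · ·
    · · · · · · · # · · ·
    · · · · · · · # · · ·
    · · · · · · · # # · ·
    · · · · · · · # # · ·
    · · · · · · · · # · ·
    · · · · · · · · · # ·
    · · · · · · · · · · ·
    · · · · · · · · · · ·
T1:
  2·area = 16
  edge (14, 10)→(12, 14): d=(-2,4) right/bottom  bias=-1
  edge (12, 14)→(14, 2): d=(2,-12) top-left  bias=+0
  edge (14, 2)→(14, 10): d=(0,8) right/bottom  bias=-1
    (6,4)@(13, 9): e=[6,2,8] → #
    (7,4)@(15, 9): e=[-2,26,-8] → ·
    (6,5)@(13, 11): e=[2,6,8] → #
    (7,5)@(15, 11): e=[-6,30,-8] → ·
    (6,6)@(13, 13): e=[-2,10,8] → ·
  covered (2 px):
    · · · · · · · · · · ·
    · · · · · · · · · · ·
    · · · · · · · · · · ·
    · · · · · · · · · · ·
    · · · · · · # · · · ·
    · · · · · · # · · · ·
    · · · · · · · · · · ·
    · · · · · · · · · · ·
    · · · · · · · · · · ·
    · · · · · · · · · · ·
    · · · · · · · · · · ·
    · · · · · · · · · · ·
T2:
  2·area = 40  (B↔C swapped to make it positive)
  edge (18, 24)→(8, 14): d=(-10,-10) top-left  bias=+0
  edge (8, 14)→(20, 22): d=(12,8) right/bottom  bias=-1
  edge (20, 22)→(18, 24): d=(-2,2) right/bottom  bias=-1
    (0,3)@(1, 7): e=[0,-28,68] → ·  [on edge]
    (1,4)@(3, 9): e=[0,-20,60] → ·  [on edge]
    (2,5)@(5, 11): e=[0,-12,52] → ·  [on edge]
    (3,6)@(7, 13): e=[0,-4,44] → ·  [on edge]
    (4,7)@(9, 15): e=[0,4,36] → #  [on edge]
    (5,7)@(11, 15): e=[20,-12,32] → ·
    (4,8)@(9, 17): e=[-20,28,32] → ·
    (5,8)@(11, 17): e=[0,12,28] → #  [on edge]
    (6,8)@(13, 17): e=[20,-4,24] → ·
    (5,9)@(11, 19): e=[-20,36,24] → ·
    (6,9)@(13, 19): e=[0,20,20] → #  [on edge]
    (7,9)@(15, 19): e=[20,4,16] → #
    (7,10)@(15, 21): e=[0,28,12] → #  [on edge]
    (10,10)@(21, 21): e=[60,-20,0] → ·  [on edge]
    (8,11)@(17, 23): e=[0,36,4] → #  [on edge]
    (9,11)@(19, 23): e=[20,20,0] → ·  [on edge]
  covered (7 px):
    · · · · · · · · · · ·
    · · · · · · · · · · ·
    · · · · · · · · · · ·
    · · · · · · · · · · ·
    · · · · · · · · · · ·
    · · · · · · · · · · ·
    · · · · · · · · · · ·
    · · · · # · · · · · ·
    · · · · · # · · · · ·
    · · · · · · # # · · ·
    · · · · · · · # # · ·
    · · · · · · · · # · ·

Z-buffer (winner per pixel, '.' = empty):
  . . . . . . . . . . .
  . . . . . . . . . . .
  . . . . . . . . . . .
  . . . . . . . 0 . . .
  . . . . . . 1 0 . . .
  . . . . . . 1 0 . . .
  . . . . . . . 0 0 . .
  . . . . 2 . . 0 0 . .
  . . . . . 2 . . 0 . .
  . . . . . . 2 2 . 0 .
  . . . . . . . 2 2 . .
  . . . . . . . . 2 . .

Final: 0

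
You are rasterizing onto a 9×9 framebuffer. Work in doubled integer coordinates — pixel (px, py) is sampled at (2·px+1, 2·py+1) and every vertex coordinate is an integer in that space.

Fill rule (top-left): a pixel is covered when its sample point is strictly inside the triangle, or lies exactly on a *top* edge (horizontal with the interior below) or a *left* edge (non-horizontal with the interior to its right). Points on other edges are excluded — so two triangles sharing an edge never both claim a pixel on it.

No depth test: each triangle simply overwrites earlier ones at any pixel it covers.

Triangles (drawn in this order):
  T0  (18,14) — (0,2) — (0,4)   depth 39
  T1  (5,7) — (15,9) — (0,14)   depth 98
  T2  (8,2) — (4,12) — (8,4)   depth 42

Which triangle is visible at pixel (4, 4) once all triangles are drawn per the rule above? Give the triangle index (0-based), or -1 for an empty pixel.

T0:
  2·area = 36  (B↔C swapped to make it positive)
  edge (18, 14)→(0, 4): d=(-18,-10) top-left  bias=+0
  edge (0, 4)→(0, 2): d=(0,-2) top-left  bias=+0
  edge (0, 2)→(18, 14): d=(18,12) right/bottom  bias=-1
    (0,1)@(1, 3): e=[28,2,6] → X
    (1,1)@(3, 3): e=[48,6,-18] → .
    (0,2)@(1, 5): e=[-8,2,42] → .
    (1,2)@(3, 5): e=[12,6,18] → X
    (2,2)@(5, 5): e=[32,10,-6] → .
    (1,3)@(3, 7): e=[-24,6,54] → .
    (3,3)@(7, 7): e=[16,14,6] → X
    (4,3)@(9, 7): e=[36,18,-18] → .
    (3,4)@(7, 9): e=[-20,14,42] → .
    (4,4)@(9, 9): e=[0,18,18] → X  [on edge]
    (5,4)@(11, 9): e=[20,22,-6] → .
    (4,5)@(9, 11): e=[-36,18,54] → .
  covered (5 px):
    . . . . . . . . .
    X . . . . . . . .
    . X . . . . . . .
    . . . X . . . . .
    . . . . X . . . .
    . . . . . . X . .
    . . . . . . . . .
    . . . . . . . . .
    . . . . . . . . .
T1:
  2·area = 80
  edge (5, 7)→(15, 9): d=(10,2) right/bottom  bias=-1
  edge (15, 9)→(0, 14): d=(-15,5) right/bottom  bias=-1
  edge (0, 14)→(5, 7): d=(5,-7) top-left  bias=+0
    (2,3)@(5, 7): e=[0,80,0] → .  [on edge]
    (2,4)@(5, 9): e=[20,50,10] → X
    (3,4)@(7, 9): e=[16,40,24] → X
    (4,4)@(9, 9): e=[12,30,38] → X
    (5,4)@(11, 9): e=[8,20,52] → X
    (6,4)@(13, 9): e=[4,10,66] → X
    (7,4)@(15, 9): e=[0,0,80] → .  [on edge]
    (1,5)@(3, 11): e=[44,30,6] → X
    (4,5)@(9, 11): e=[32,0,48] → .  [on edge]
    (5,5)@(11, 11): e=[28,-10,62] → .
    (6,5)@(13, 11): e=[24,-20,76] → .
    (0,6)@(1, 13): e=[68,10,2] → X
    (1,6)@(3, 13): e=[64,0,16] → .  [on edge]
  covered (9 px):
    . . . . . . . . .
    . . . . . . . . .
    . . . . . . . . .
    . . . . . . . . .
    . . X X X X X . .
    . X X X . . . . .
    X . . . . . . . .
    . . . . . . . . .
    . . . . . . . . .
T2:
  2·area = 8  (B↔C swapped to make it positive)
  edge (8, 2)→(8, 4): d=(0,2) right/bottom  bias=-1
  edge (8, 4)→(4, 12): d=(-4,8) right/bottom  bias=-1
  edge (4, 12)→(8, 2): d=(4,-10) top-left  bias=+0
    (3,2)@(7, 5): e=[2,4,2] → X
    (4,2)@(9, 5): e=[-2,-12,22] → .
    (3,3)@(7, 7): e=[2,-4,10] → .
  covered (1 px):
    . . . . . . . . .
    . . . . . . . . .
    . . . X . . . . .
    . . . . . . . . .
    . . . . . . . . .
    . . . . . . . . .
    . . . . . . . . .
    . . . . . . . . .
    . . . . . . . . .

Z-buffer (winner per pixel, '.' = empty):
  . . . . . . . . .
  0 . . . . . . . .
  . 0 . 2 . . . . .
  . . . 0 . . . . .
  . . 1 1 1 1 1 . .
  . 1 1 1 . . 0 . .
  1 . . . . . . . .
  . . . . . . . . .
  . . . . . . . . .

Answer: 1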